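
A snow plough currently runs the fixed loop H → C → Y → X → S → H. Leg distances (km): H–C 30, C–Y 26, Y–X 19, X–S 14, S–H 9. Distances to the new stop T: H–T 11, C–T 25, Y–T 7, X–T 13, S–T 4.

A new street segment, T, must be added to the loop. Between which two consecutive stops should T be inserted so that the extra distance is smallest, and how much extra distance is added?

+1 km — insert T between Y and X.

Insertion cost between consecutive stops i–j is d(i,T) + d(T,j) − d(i,j):
  between H and C: 11 + 25 − 30 = 6
  between C and Y: 25 + 7 − 26 = 6
  between Y and X: 7 + 13 − 19 = 1
  between X and S: 13 + 4 − 14 = 3
  between S and H: 4 + 11 − 9 = 6
Cheapest insertion is between Y and X, adding 1.
New total = 98 + 1 = 99.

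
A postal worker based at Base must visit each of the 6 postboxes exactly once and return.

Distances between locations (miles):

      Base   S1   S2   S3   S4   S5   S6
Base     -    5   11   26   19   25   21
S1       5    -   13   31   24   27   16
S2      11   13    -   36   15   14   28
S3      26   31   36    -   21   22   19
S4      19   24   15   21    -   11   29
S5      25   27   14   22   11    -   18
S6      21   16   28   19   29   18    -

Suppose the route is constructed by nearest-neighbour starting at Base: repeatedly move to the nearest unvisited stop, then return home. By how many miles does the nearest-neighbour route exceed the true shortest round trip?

Base: S1=5, S2=11, S4=19, S6=21, S5=25, S3=26 ⇒ S1
S1: S2=13, S6=16, S4=24, S5=27, S3=31 ⇒ S2
S2: S5=14, S4=15, S6=28, S3=36 ⇒ S5
S5: S4=11, S6=18, S3=22 ⇒ S4
S4: S3=21, S6=29 ⇒ S3
S3: S6=19 ⇒ S6
NN route Base → S1 → S2 → S5 → S4 → S3 → S6 → Base costs 104.
Optimal: Base → S1 → S6 → S3 → S4 → S5 → S2 → Base costs 97 (by enumerating all 360 distinct tours).
Excess = 104 − 97 = 7.

Excess over optimum: 7 miles.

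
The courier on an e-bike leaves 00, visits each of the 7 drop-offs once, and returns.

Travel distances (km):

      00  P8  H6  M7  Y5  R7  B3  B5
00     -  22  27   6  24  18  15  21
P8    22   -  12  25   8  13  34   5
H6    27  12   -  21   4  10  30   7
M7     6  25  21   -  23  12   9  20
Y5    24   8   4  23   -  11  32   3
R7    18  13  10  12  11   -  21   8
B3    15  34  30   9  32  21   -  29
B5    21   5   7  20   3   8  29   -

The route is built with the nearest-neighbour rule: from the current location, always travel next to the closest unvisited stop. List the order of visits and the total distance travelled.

At 00 the remaining stops are M7 6, B3 15, R7 18, B5 21, P8 22, Y5 24, H6 27; go to M7.
At M7 the remaining stops are B3 9, R7 12, B5 20, H6 21, Y5 23, P8 25; go to B3.
At B3 the remaining stops are R7 21, B5 29, H6 30, Y5 32, P8 34; go to R7.
At R7 the remaining stops are B5 8, H6 10, Y5 11, P8 13; go to B5.
At B5 the remaining stops are Y5 3, P8 5, H6 7; go to Y5.
At Y5 the remaining stops are H6 4, P8 8; go to H6.
At H6 the remaining stops are P8 12; go to P8.
Return P8→00: 22.
Total = 6 + 9 + 21 + 8 + 3 + 4 + 12 + 22 = 85.

Total distance 85 km via the nearest-neighbour route 00 → M7 → B3 → R7 → B5 → Y5 → H6 → P8 → 00.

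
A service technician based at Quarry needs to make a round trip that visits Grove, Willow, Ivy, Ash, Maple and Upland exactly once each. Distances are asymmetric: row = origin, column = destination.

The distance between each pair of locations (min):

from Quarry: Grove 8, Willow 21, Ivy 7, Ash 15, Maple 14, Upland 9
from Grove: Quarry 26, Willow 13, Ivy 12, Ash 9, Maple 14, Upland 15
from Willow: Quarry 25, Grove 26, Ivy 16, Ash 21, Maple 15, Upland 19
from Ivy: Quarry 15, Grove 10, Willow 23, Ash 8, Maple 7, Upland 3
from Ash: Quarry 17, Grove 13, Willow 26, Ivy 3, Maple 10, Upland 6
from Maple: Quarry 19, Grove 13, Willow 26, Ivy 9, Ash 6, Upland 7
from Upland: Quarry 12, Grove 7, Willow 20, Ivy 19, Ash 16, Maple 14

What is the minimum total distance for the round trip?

Shortest round trip = 60 min.

Quarry-Grove-Willow-Ivy-Ash-Maple-Upland-Quarry: 8+13+16+8+10+7+12 = 74
Quarry-Grove-Willow-Ivy-Ash-Upland-Maple-Quarry: 8+13+16+8+6+14+19 = 84
Quarry-Grove-Willow-Ivy-Maple-Ash-Upland-Quarry: 8+13+16+7+6+6+12 = 68
Quarry-Grove-Willow-Ivy-Maple-Upland-Ash-Quarry: 8+13+16+7+7+16+17 = 84
Quarry-Grove-Willow-Ivy-Upland-Ash-Maple-Quarry: 8+13+16+3+16+10+19 = 85
Quarry-Grove-Willow-Ivy-Upland-Maple-Ash-Quarry: 8+13+16+3+14+6+17 = 77
Quarry-Grove-Willow-Ash-Ivy-Maple-Upland-Quarry: 8+13+21+3+7+7+12 = 71
Quarry-Grove-Willow-Ash-Ivy-Upland-Maple-Quarry: 8+13+21+3+3+14+19 = 81
… (712 more)
Quarry-Grove-Willow-Maple-Ash-Ivy-Upland-Quarry: 8+13+15+6+3+3+12 = 60  ← best
The minimum is 60.
One optimal route: Quarry → Grove → Willow → Maple → Ash → Ivy → Upland → Quarry.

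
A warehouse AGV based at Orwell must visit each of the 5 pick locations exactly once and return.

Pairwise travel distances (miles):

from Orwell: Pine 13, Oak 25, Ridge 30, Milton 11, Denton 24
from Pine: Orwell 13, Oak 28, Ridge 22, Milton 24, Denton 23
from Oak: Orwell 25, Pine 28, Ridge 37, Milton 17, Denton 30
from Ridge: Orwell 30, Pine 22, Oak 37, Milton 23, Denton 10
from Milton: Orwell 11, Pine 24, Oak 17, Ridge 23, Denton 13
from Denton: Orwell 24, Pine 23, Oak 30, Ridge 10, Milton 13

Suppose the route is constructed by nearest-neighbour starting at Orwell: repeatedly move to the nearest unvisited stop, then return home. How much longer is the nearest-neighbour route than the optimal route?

From Orwell: Milton=11, Pine=13, Denton=24, Oak=25, Ridge=30 → choose Milton (11).
From Milton: Denton=13, Oak=17, Ridge=23, Pine=24 → choose Denton (13).
From Denton: Ridge=10, Pine=23, Oak=30 → choose Ridge (10).
From Ridge: Pine=22, Oak=37 → choose Pine (22).
From Pine: Oak=28 → choose Oak (28).
NN route Orwell → Milton → Denton → Ridge → Pine → Oak → Orwell costs 109.
Optimal: Orwell → Pine → Ridge → Denton → Milton → Oak → Orwell costs 100 (by enumerating all 60 distinct tours).
Excess = 109 − 100 = 9.

The nearest-neighbour route is 9 miles longer than optimal.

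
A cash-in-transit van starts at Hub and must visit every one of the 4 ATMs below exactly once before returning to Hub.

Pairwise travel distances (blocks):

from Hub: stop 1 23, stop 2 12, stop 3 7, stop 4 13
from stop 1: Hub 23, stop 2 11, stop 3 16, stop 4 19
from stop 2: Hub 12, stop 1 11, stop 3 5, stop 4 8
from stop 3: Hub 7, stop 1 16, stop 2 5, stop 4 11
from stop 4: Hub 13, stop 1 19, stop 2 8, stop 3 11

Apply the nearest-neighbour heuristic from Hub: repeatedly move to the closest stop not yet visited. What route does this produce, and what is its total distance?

Hub → [stop 3:7 / stop 2:12 / stop 4:13 / stop 1:23] → stop 3 (7)
stop 3 → [stop 2:5 / stop 4:11 / stop 1:16] → stop 2 (5)
stop 2 → [stop 4:8 / stop 1:11] → stop 4 (8)
stop 4 → [stop 1:19] → stop 1 (19)
Return stop 1→Hub: 23.
Total = 7 + 5 + 8 + 19 + 23 = 62.

Nearest-neighbour total = 62 blocks; route Hub → stop 3 → stop 2 → stop 4 → stop 1 → Hub.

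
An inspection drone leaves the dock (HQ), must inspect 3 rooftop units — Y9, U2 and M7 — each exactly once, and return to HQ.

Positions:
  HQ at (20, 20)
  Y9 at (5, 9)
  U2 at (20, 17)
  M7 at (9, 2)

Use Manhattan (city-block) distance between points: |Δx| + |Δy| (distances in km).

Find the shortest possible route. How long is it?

There are 3 distinct closed tours to check (reversals are equivalent).
HQ→Y9→U2→M7→HQ: 26+23+26+29 = 104
HQ→Y9→M7→U2→HQ: 26+11+26+3 = 66
HQ→U2→Y9→M7→HQ: 3+23+11+29 = 66
The minimum is 66.
One optimal route: HQ → Y9 → M7 → U2 → HQ (or its reverse).

Minimum total distance: 66 km.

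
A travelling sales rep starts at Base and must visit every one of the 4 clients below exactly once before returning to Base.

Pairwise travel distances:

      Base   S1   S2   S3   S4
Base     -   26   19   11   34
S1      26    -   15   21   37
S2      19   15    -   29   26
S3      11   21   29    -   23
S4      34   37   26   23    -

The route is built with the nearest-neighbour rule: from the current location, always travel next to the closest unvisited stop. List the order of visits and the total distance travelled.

Nearest-neighbour total = 107; route Base → S3 → S1 → S2 → S4 → Base.

At Base the remaining stops are S3 11, S2 19, S1 26, S4 34; go to S3.
At S3 the remaining stops are S1 21, S4 23, S2 29; go to S1.
At S1 the remaining stops are S2 15, S4 37; go to S2.
At S2 the remaining stops are S4 26; go to S4.
Return S4→Base: 34.
Total = 11 + 21 + 15 + 26 + 34 = 107.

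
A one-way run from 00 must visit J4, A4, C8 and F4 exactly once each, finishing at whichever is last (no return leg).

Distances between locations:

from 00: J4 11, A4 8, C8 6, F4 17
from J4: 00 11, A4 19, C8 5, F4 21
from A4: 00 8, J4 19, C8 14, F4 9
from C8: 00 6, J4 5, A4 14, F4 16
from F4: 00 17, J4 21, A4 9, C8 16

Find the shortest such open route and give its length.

There are 4! = 24 possible orderings.
00→J4→A4→C8→F4: 11+19+14+16 = 60
00→J4→A4→F4→C8: 11+19+9+16 = 55
00→J4→C8→A4→F4: 11+5+14+9 = 39
00→J4→C8→F4→A4: 11+5+16+9 = 41
00→J4→F4→A4→C8: 11+21+9+14 = 55
00→J4→F4→C8→A4: 11+21+16+14 = 62
00→A4→J4→C8→F4: 8+19+5+16 = 48
00→A4→J4→F4→C8: 8+19+21+16 = 64
00→A4→C8→J4→F4: 8+14+5+21 = 48
00→A4→C8→F4→J4: 8+14+16+21 = 59
00→A4→F4→J4→C8: 8+9+21+5 = 43
00→A4→F4→C8→J4: 8+9+16+5 = 38
00→C8→J4→A4→F4: 6+5+19+9 = 39
00→C8→J4→F4→A4: 6+5+21+9 = 41
… (10 more)
The minimum is 38.
One shortest path: 00 → A4 → F4 → C8 → J4.

38 — the minimum one-way total.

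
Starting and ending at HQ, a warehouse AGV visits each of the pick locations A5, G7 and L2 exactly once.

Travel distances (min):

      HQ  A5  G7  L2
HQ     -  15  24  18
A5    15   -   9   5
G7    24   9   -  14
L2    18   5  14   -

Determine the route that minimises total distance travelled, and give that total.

HQ-A5-G7-L2-HQ: 15+9+14+18 = 56
HQ-A5-L2-G7-HQ: 15+5+14+24 = 58
HQ-G7-A5-L2-HQ: 24+9+5+18 = 56
The minimum is 56.
One optimal route: HQ → A5 → G7 → L2 → HQ (or its reverse).

56 min — the shortest possible round trip.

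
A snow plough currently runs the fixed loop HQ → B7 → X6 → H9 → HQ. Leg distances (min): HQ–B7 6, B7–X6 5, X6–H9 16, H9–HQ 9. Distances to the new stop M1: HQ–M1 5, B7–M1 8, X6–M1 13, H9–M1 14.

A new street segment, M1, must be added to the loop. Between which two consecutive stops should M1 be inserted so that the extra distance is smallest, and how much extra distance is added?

Insertion cost between consecutive stops i–j is d(i,M1) + d(M1,j) − d(i,j):
  between HQ and B7: 5 + 8 − 6 = 7
  between B7 and X6: 8 + 13 − 5 = 16
  between X6 and H9: 13 + 14 − 16 = 11
  between H9 and HQ: 14 + 5 − 9 = 10
Cheapest insertion is between HQ and B7, adding 7.
New total = 36 + 7 = 43.

Adding 7 min by placing M1 on the HQ–B7 leg.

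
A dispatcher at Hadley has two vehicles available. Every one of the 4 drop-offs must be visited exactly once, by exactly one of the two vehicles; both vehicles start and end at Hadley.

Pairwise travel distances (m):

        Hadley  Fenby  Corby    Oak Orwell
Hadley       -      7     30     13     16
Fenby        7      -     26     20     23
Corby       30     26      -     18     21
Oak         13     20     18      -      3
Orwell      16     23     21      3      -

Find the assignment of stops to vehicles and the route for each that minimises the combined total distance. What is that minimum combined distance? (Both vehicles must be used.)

Try each way of splitting the stops between the two vehicles (each non-empty) and, for each split, find the best tour for each vehicle:
  {Fenby} + {Corby, Oak, Orwell}: 14 + 67 = 81
  {Corby} + {Fenby, Oak, Orwell}: 60 + 46 = 106
  {Fenby, Corby} + {Oak, Orwell}: 63 + 32 = 95
  {Oak} + {Fenby, Corby, Orwell}: 26 + 70 = 96
  {Fenby, Oak} + {Corby, Orwell}: 40 + 67 = 107
  {Corby, Oak} + {Fenby, Orwell}: 61 + 46 = 107
  … (7 splits in total)
Best: vehicle 1 Hadley → Fenby → Hadley = 14; vehicle 2 Hadley → Corby → Oak → Orwell → Hadley = 67; combined 81.

81 m — the smallest possible combined total.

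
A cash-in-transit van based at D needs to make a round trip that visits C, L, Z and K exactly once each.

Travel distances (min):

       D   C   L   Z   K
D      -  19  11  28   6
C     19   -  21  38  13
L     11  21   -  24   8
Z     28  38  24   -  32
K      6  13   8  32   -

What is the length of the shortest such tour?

D → C → L → Z → K → D: 19+21+24+32+6 = 102
D → C → L → K → Z → D: 19+21+8+32+28 = 108
D → C → Z → L → K → D: 19+38+24+8+6 = 95
D → C → Z → K → L → D: 19+38+32+8+11 = 108
D → C → K → L → Z → D: 19+13+8+24+28 = 92
D → C → K → Z → L → D: 19+13+32+24+11 = 99
D → L → C → Z → K → D: 11+21+38+32+6 = 108
D → L → C → K → Z → D: 11+21+13+32+28 = 105
D → L → Z → C → K → D: 11+24+38+13+6 = 92
D → L → K → C → Z → D: 11+8+13+38+28 = 98
D → Z → C → L → K → D: 28+38+21+8+6 = 101
D → Z → L → C → K → D: 28+24+21+13+6 = 92
The minimum is 92.
One optimal route: D → C → K → L → Z → D (or its reverse).

Minimum total distance: 92 min.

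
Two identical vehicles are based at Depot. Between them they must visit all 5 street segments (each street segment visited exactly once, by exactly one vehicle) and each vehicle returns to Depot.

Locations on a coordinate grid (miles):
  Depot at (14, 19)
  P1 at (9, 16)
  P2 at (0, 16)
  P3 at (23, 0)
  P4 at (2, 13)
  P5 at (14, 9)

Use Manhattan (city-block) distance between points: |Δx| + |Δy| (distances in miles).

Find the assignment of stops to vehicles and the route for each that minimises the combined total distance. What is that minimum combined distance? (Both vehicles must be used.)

There are 2^4 − 1 = 15 ways to divide the 5 stops into two non-empty groups. For each, the best each vehicle can do is its own shortest tour through its group:
  {P1} + {P2, P3, P4, P5}: 16 + 84 = 100
  {P2} + {P1, P3, P4, P5}: 34 + 80 = 114
  {P1, P2} + {P3, P4, P5}: 34 + 80 = 114
  {P3} + {P1, P2, P4, P5}: 56 + 48 = 104
  {P1, P3} + {P2, P4, P5}: 66 + 48 = 114
  {P2, P3} + {P1, P4, P5}: 84 + 44 = 128
  … (15 splits in total)
  {P1, P2, P4} + {P3, P5}: 40 + 56 = 96  ← best
Best: vehicle 1 Depot → P1 → P2 → P4 → Depot = 40; vehicle 2 Depot → P3 → P5 → Depot = 56; combined 96.

96 miles — the smallest possible combined total.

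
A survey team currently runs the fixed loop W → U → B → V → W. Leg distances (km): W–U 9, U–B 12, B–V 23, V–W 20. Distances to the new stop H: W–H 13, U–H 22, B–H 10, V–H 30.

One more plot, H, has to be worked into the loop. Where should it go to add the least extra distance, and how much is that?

Insertion cost between consecutive stops i–j is d(i,H) + d(H,j) − d(i,j):
  between W and U: 13 + 22 − 9 = 26
  between U and B: 22 + 10 − 12 = 20
  between B and V: 10 + 30 − 23 = 17
  between V and W: 30 + 13 − 20 = 23
Cheapest insertion is between B and V, adding 17.
New total = 64 + 17 = 81.

Minimum extra distance: 17 km, inserting H between B and V.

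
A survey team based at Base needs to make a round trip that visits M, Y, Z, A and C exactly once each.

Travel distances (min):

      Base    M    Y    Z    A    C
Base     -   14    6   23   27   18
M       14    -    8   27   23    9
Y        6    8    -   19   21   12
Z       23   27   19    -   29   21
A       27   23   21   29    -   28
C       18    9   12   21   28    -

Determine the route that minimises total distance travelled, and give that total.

Minimum total distance: 100 min.

There are 60 distinct closed tours to check (reversals are equivalent).
Base - M - Y - Z - A - C - Base: 14+8+19+29+28+18 = 116
Base - M - Y - Z - C - A - Base: 14+8+19+21+28+27 = 117
Base - M - Y - A - Z - C - Base: 14+8+21+29+21+18 = 111
Base - M - Y - A - C - Z - Base: 14+8+21+28+21+23 = 115
Base - M - Y - C - Z - A - Base: 14+8+12+21+29+27 = 111
Base - M - Y - C - A - Z - Base: 14+8+12+28+29+23 = 114
Base - M - Z - Y - A - C - Base: 14+27+19+21+28+18 = 127
Base - M - Z - Y - C - A - Base: 14+27+19+12+28+27 = 127
Base - M - Z - A - Y - C - Base: 14+27+29+21+12+18 = 121
Base - M - Z - A - C - Y - Base: 14+27+29+28+12+6 = 116
Base - M - Z - C - Y - A - Base: 14+27+21+12+21+27 = 122
Base - M - Z - C - A - Y - Base: 14+27+21+28+21+6 = 117
Base - M - A - Y - Z - C - Base: 14+23+21+19+21+18 = 116
Base - M - A - Y - C - Z - Base: 14+23+21+12+21+23 = 114
… (46 more)
Base - M - C - Z - A - Y - Base: 14+9+21+29+21+6 = 100  ← best
The minimum is 100.
One optimal route: Base → M → C → Z → A → Y → Base (or its reverse).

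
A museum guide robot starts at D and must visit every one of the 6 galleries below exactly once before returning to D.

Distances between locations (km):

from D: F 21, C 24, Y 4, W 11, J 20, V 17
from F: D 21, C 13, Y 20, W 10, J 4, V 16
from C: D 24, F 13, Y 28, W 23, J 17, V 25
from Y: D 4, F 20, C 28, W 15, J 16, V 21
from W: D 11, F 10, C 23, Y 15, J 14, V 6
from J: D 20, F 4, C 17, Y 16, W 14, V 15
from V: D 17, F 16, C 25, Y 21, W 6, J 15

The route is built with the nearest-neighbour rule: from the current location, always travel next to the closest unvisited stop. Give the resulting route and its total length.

At D the remaining stops are Y 4, W 11, V 17, J 20, F 21, C 24; go to Y.
At Y the remaining stops are W 15, J 16, F 20, V 21, C 28; go to W.
At W the remaining stops are V 6, F 10, J 14, C 23; go to V.
At V the remaining stops are J 15, F 16, C 25; go to J.
At J the remaining stops are F 4, C 17; go to F.
At F the remaining stops are C 13; go to C.
Return C→D: 24.
Total = 4 + 15 + 6 + 15 + 4 + 13 + 24 = 81.

Nearest-neighbour total = 81 km; route D → Y → W → V → J → F → C → D.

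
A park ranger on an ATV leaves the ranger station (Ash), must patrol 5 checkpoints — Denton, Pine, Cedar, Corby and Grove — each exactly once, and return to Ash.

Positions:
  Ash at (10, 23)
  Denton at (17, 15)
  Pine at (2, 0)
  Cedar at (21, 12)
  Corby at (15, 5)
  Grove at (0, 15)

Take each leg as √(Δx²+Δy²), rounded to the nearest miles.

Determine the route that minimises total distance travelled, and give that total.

Minimum total distance: 67 miles.

With 5 stops there are 5!/2 = 60 distinct round trips (a route and its reverse cost the same).
Ash-Denton-Pine-Cedar-Corby-Grove-Ash: 11+21+22+9+18+13 = 94
Ash-Denton-Pine-Cedar-Grove-Corby-Ash: 11+21+22+21+18+19 = 112
Ash-Denton-Pine-Corby-Cedar-Grove-Ash: 11+21+14+9+21+13 = 89
Ash-Denton-Pine-Corby-Grove-Cedar-Ash: 11+21+14+18+21+16 = 101
Ash-Denton-Pine-Grove-Cedar-Corby-Ash: 11+21+15+21+9+19 = 96
Ash-Denton-Pine-Grove-Corby-Cedar-Ash: 11+21+15+18+9+16 = 90
Ash-Denton-Cedar-Pine-Corby-Grove-Ash: 11+5+22+14+18+13 = 83
Ash-Denton-Cedar-Pine-Grove-Corby-Ash: 11+5+22+15+18+19 = 90
Ash-Denton-Cedar-Corby-Pine-Grove-Ash: 11+5+9+14+15+13 = 67
Ash-Denton-Cedar-Corby-Grove-Pine-Ash: 11+5+9+18+15+24 = 82
Ash-Denton-Cedar-Grove-Pine-Corby-Ash: 11+5+21+15+14+19 = 85
Ash-Denton-Cedar-Grove-Corby-Pine-Ash: 11+5+21+18+14+24 = 93
Ash-Denton-Corby-Pine-Cedar-Grove-Ash: 11+10+14+22+21+13 = 91
Ash-Denton-Corby-Pine-Grove-Cedar-Ash: 11+10+14+15+21+16 = 87
… (46 more)
The minimum is 67.
One optimal route: Ash → Denton → Cedar → Corby → Pine → Grove → Ash (or its reverse).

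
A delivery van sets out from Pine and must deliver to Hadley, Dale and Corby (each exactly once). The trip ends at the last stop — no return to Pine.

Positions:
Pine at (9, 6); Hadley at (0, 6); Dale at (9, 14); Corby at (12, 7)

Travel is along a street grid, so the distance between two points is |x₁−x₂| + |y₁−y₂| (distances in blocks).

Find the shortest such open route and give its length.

There are 3! = 6 possible orderings.
Pine → Hadley → Dale → Corby: 9+17+10 = 36
Pine → Hadley → Corby → Dale: 9+13+10 = 32
Pine → Dale → Hadley → Corby: 8+17+13 = 38
Pine → Dale → Corby → Hadley: 8+10+13 = 31
Pine → Corby → Hadley → Dale: 4+13+17 = 34
Pine → Corby → Dale → Hadley: 4+10+17 = 31
The minimum is 31.
One shortest path: Pine → Dale → Corby → Hadley.

Shortest open route: 31 blocks.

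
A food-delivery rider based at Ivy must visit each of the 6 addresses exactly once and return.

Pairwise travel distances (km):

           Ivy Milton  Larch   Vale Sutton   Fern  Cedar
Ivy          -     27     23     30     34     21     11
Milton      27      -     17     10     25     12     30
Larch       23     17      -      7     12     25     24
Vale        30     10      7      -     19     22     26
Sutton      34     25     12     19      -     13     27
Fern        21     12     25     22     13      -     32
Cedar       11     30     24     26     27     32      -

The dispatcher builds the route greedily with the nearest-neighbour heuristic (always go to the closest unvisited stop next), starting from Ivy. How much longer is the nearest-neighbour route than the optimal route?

The nearest-neighbour route is 11 km longer than optimal.

From Ivy: Cedar=11, Fern=21, Larch=23, Milton=27, Vale=30, Sutton=34 → choose Cedar (11).
From Cedar: Larch=24, Vale=26, Sutton=27, Milton=30, Fern=32 → choose Larch (24).
From Larch: Vale=7, Sutton=12, Milton=17, Fern=25 → choose Vale (7).
From Vale: Milton=10, Sutton=19, Fern=22 → choose Milton (10).
From Milton: Fern=12, Sutton=25 → choose Fern (12).
From Fern: Sutton=13 → choose Sutton (13).
NN route Ivy → Cedar → Larch → Vale → Milton → Fern → Sutton → Ivy costs 111.
Optimal: Ivy → Fern → Milton → Vale → Larch → Sutton → Cedar → Ivy costs 100 (by enumerating all 360 distinct tours).
Excess = 111 − 100 = 11.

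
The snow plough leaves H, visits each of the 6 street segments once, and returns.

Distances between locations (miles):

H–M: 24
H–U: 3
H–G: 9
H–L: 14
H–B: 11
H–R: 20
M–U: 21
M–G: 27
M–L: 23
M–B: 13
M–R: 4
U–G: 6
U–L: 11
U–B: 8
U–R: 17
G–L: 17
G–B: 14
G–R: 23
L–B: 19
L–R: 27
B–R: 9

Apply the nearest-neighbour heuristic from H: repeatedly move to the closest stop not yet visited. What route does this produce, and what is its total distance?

73 miles along H → U → G → B → R → M → L → H.

H → [U:3 / G:9 / B:11 / L:14 / R:20 / M:24] → U (3)
U → [G:6 / B:8 / L:11 / R:17 / M:21] → G (6)
G → [B:14 / L:17 / R:23 / M:27] → B (14)
B → [R:9 / M:13 / L:19] → R (9)
R → [M:4 / L:27] → M (4)
M → [L:23] → L (23)
Return L→H: 14.
Total = 3 + 6 + 14 + 9 + 4 + 23 + 14 = 73.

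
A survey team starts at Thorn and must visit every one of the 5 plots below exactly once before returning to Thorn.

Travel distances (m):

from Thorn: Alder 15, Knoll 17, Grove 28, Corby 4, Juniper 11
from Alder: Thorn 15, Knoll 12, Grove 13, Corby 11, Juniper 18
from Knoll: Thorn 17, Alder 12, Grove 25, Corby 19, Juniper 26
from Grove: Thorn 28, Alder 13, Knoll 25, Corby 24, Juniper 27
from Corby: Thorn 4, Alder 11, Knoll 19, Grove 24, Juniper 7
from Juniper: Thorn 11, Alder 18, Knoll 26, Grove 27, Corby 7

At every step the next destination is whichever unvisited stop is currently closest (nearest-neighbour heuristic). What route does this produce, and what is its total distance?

Total distance 94 m via the nearest-neighbour route Thorn → Corby → Juniper → Alder → Knoll → Grove → Thorn.

Thorn → [Corby:4 / Juniper:11 / Alder:15 / Knoll:17 / Grove:28] → Corby (4)
Corby → [Juniper:7 / Alder:11 / Knoll:19 / Grove:24] → Juniper (7)
Juniper → [Alder:18 / Knoll:26 / Grove:27] → Alder (18)
Alder → [Knoll:12 / Grove:13] → Knoll (12)
Knoll → [Grove:25] → Grove (25)
Return Grove→Thorn: 28.
Total = 4 + 7 + 18 + 12 + 25 + 28 = 94.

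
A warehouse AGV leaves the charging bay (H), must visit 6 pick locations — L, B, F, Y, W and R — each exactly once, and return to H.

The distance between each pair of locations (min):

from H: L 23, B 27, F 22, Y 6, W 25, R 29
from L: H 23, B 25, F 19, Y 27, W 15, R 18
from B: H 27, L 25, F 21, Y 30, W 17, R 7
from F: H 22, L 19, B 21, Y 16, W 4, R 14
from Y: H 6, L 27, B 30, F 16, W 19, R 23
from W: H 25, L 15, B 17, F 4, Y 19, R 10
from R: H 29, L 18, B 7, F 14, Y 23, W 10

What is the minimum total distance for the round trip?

Minimum total distance: 91 min.

There are 360 distinct closed tours to check (reversals are equivalent).
H→L→B→F→Y→W→R→H: 23+25+21+16+19+10+29 = 143
H→L→B→F→Y→R→W→H: 23+25+21+16+23+10+25 = 143
H→L→B→F→W→Y→R→H: 23+25+21+4+19+23+29 = 144
H→L→B→F→W→R→Y→H: 23+25+21+4+10+23+6 = 112
H→L→B→F→R→Y→W→H: 23+25+21+14+23+19+25 = 150
H→L→B→F→R→W→Y→H: 23+25+21+14+10+19+6 = 118
H→L→B→Y→F→W→R→H: 23+25+30+16+4+10+29 = 137
H→L→B→Y→F→R→W→H: 23+25+30+16+14+10+25 = 143
… (352 more)
H→L→B→R→W→F→Y→H: 23+25+7+10+4+16+6 = 91  ← best
The minimum is 91.
One optimal route: H → L → B → R → W → F → Y → H (or its reverse).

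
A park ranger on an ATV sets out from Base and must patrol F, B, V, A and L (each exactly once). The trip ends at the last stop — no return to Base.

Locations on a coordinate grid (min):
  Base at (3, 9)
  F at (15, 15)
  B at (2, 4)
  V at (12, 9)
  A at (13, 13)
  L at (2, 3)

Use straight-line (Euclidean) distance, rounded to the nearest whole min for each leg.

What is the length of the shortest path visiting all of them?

25 min — the minimum one-way total.

There are 5! = 120 possible orderings.
Base → F → B → V → A → L: 13+17+11+4+15 = 60
Base → F → B → V → L → A: 13+17+11+12+15 = 68
Base → F → B → A → V → L: 13+17+14+4+12 = 60
Base → F → B → A → L → V: 13+17+14+15+12 = 71
Base → F → B → L → V → A: 13+17+1+12+4 = 47
Base → F → B → L → A → V: 13+17+1+15+4 = 50
Base → F → V → B → A → L: 13+7+11+14+15 = 60
Base → F → V → B → L → A: 13+7+11+1+15 = 47
Base → F → V → A → B → L: 13+7+4+14+1 = 39
Base → F → V → A → L → B: 13+7+4+15+1 = 40
Base → F → V → L → B → A: 13+7+12+1+14 = 47
Base → F → V → L → A → B: 13+7+12+15+14 = 61
Base → F → A → B → V → L: 13+3+14+11+12 = 53
Base → F → A → B → L → V: 13+3+14+1+12 = 43
… (106 more)
Base → B → L → V → A → F: 5+1+12+4+3 = 25  ← best
The minimum is 25.
One shortest path: Base → B → L → V → A → F.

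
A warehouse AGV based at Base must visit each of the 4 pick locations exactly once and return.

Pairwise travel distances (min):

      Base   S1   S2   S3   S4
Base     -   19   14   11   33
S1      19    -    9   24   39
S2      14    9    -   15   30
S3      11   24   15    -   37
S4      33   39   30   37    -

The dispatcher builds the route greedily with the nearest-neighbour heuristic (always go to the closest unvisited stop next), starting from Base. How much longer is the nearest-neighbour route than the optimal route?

Base: S3=11, S2=14, S1=19, S4=33 ⇒ S3
S3: S2=15, S1=24, S4=37 ⇒ S2
S2: S1=9, S4=30 ⇒ S1
S1: S4=39 ⇒ S4
NN route Base → S3 → S2 → S1 → S4 → Base costs 107.
Optimal: Base → S1 → S2 → S4 → S3 → Base costs 106 (by enumerating all 12 distinct tours).
Excess = 107 − 106 = 1.

1 min longer than the optimal tour.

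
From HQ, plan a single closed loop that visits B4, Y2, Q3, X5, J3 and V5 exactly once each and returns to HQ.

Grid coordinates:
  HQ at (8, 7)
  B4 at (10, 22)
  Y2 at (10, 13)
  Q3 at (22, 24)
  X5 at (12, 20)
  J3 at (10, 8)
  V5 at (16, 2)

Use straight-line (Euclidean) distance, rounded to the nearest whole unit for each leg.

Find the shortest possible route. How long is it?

HQ → B4 → Y2 → Q3 → X5 → J3 → V5 → HQ: 15+9+16+11+12+8+9 = 80
HQ → B4 → Y2 → Q3 → X5 → V5 → J3 → HQ: 15+9+16+11+18+8+2 = 79
HQ → B4 → Y2 → Q3 → J3 → X5 → V5 → HQ: 15+9+16+20+12+18+9 = 99
HQ → B4 → Y2 → Q3 → J3 → V5 → X5 → HQ: 15+9+16+20+8+18+14 = 100
HQ → B4 → Y2 → Q3 → V5 → X5 → J3 → HQ: 15+9+16+23+18+12+2 = 95
HQ → B4 → Y2 → Q3 → V5 → J3 → X5 → HQ: 15+9+16+23+8+12+14 = 97
HQ → B4 → Y2 → X5 → Q3 → J3 → V5 → HQ: 15+9+7+11+20+8+9 = 79
HQ → B4 → Y2 → X5 → Q3 → V5 → J3 → HQ: 15+9+7+11+23+8+2 = 75
… (352 more)
HQ → Y2 → X5 → B4 → Q3 → V5 → J3 → HQ: 6+7+3+12+23+8+2 = 61  ← best
The minimum is 61.
One optimal route: HQ → Y2 → X5 → B4 → Q3 → V5 → J3 → HQ (or its reverse).

Minimum total distance: 61.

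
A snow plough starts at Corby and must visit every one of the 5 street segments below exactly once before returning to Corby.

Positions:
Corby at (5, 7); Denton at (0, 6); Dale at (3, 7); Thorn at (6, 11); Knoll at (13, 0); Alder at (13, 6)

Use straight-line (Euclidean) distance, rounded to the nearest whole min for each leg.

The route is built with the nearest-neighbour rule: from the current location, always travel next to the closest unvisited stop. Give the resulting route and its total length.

39 min along Corby → Dale → Denton → Thorn → Alder → Knoll → Corby.

Corby → [Dale:2 / Thorn:4 / Denton:5 / Alder:8 / Knoll:11] → Dale (2)
Dale → [Denton:3 / Thorn:5 / Alder:10 / Knoll:12] → Denton (3)
Denton → [Thorn:8 / Alder:13 / Knoll:14] → Thorn (8)
Thorn → [Alder:9 / Knoll:13] → Alder (9)
Alder → [Knoll:6] → Knoll (6)
Return Knoll→Corby: 11.
Total = 2 + 3 + 8 + 9 + 6 + 11 = 39.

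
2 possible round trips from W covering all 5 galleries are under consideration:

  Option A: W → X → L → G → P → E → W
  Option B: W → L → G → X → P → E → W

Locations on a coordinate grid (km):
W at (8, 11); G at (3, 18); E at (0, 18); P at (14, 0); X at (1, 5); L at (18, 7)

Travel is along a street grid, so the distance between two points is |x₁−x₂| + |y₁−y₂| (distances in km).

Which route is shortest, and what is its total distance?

Option A: 13 + 19 + 26 + 29 + 32 + 15 = 134
Option B: 14 + 26 + 15 + 18 + 32 + 15 = 120

Shortest is Option B, total 120 km.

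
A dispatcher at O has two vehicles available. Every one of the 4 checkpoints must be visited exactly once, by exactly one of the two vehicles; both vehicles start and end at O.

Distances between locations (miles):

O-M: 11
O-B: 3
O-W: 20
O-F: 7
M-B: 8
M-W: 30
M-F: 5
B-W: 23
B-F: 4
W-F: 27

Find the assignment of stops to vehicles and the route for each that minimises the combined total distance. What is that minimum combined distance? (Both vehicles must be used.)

63 miles — the smallest possible combined total.

Try each way of splitting the stops between the two vehicles (each non-empty) and, for each split, find the best tour for each vehicle:
  {M} + {B, W, F}: 22 + 54 = 76
  {B} + {M, W, F}: 6 + 62 = 68
  {M, B} + {W, F}: 22 + 54 = 76
  {W} + {M, B, F}: 40 + 23 = 63
  {M, W} + {B, F}: 61 + 14 = 75
  {B, W} + {M, F}: 46 + 23 = 69
  … (7 splits in total)
Best: vehicle 1 O → W → O = 40; vehicle 2 O → M → F → B → O = 23; combined 63.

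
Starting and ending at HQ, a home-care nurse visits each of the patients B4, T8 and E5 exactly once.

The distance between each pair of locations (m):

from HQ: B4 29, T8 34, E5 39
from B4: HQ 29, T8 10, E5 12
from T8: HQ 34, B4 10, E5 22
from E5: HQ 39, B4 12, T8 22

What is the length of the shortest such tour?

HQ-B4-T8-E5-HQ: 29+10+22+39 = 100
HQ-B4-E5-T8-HQ: 29+12+22+34 = 97
HQ-T8-B4-E5-HQ: 34+10+12+39 = 95
The minimum is 95.
One optimal route: HQ → T8 → B4 → E5 → HQ (or its reverse).

Shortest round trip = 95 m.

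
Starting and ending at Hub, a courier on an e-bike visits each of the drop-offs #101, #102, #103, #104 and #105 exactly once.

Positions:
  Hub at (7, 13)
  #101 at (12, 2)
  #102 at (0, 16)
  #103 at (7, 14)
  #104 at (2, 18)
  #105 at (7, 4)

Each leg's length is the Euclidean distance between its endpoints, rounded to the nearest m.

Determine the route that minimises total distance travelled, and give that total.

Minimum total distance: 41 m.

There are 60 distinct closed tours to check (reversals are equivalent).
Hub→#101→#102→#103→#104→#105→Hub: 12+18+7+6+15+9 = 67
Hub→#101→#102→#103→#105→#104→Hub: 12+18+7+10+15+7 = 69
Hub→#101→#102→#104→#103→#105→Hub: 12+18+3+6+10+9 = 58
Hub→#101→#102→#104→#105→#103→Hub: 12+18+3+15+10+1 = 59
Hub→#101→#102→#105→#103→#104→Hub: 12+18+14+10+6+7 = 67
Hub→#101→#102→#105→#104→#103→Hub: 12+18+14+15+6+1 = 66
Hub→#101→#103→#102→#104→#105→Hub: 12+13+7+3+15+9 = 59
Hub→#101→#103→#102→#105→#104→Hub: 12+13+7+14+15+7 = 68
Hub→#101→#103→#104→#102→#105→Hub: 12+13+6+3+14+9 = 57
Hub→#101→#103→#104→#105→#102→Hub: 12+13+6+15+14+8 = 68
Hub→#101→#103→#105→#102→#104→Hub: 12+13+10+14+3+7 = 59
Hub→#101→#103→#105→#104→#102→Hub: 12+13+10+15+3+8 = 61
Hub→#101→#104→#102→#103→#105→Hub: 12+19+3+7+10+9 = 60
Hub→#101→#104→#102→#105→#103→Hub: 12+19+3+14+10+1 = 59
… (46 more)
Hub→#101→#105→#102→#104→#103→Hub: 12+5+14+3+6+1 = 41  ← best
The minimum is 41.
One optimal route: Hub → #101 → #105 → #102 → #104 → #103 → Hub (or its reverse).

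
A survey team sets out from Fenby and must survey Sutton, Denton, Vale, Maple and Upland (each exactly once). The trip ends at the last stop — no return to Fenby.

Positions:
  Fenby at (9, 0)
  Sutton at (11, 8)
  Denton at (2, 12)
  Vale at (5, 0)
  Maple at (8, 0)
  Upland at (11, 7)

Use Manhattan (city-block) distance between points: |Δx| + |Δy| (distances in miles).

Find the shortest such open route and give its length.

There are 5! = 120 possible orderings.
Fenby → Sutton → Denton → Vale → Maple → Upland: 10+13+15+3+10 = 51
Fenby → Sutton → Denton → Vale → Upland → Maple: 10+13+15+13+10 = 61
Fenby → Sutton → Denton → Maple → Vale → Upland: 10+13+18+3+13 = 57
Fenby → Sutton → Denton → Maple → Upland → Vale: 10+13+18+10+13 = 64
Fenby → Sutton → Denton → Upland → Vale → Maple: 10+13+14+13+3 = 53
Fenby → Sutton → Denton → Upland → Maple → Vale: 10+13+14+10+3 = 50
Fenby → Sutton → Vale → Denton → Maple → Upland: 10+14+15+18+10 = 67
Fenby → Sutton → Vale → Denton → Upland → Maple: 10+14+15+14+10 = 63
Fenby → Sutton → Vale → Maple → Denton → Upland: 10+14+3+18+14 = 59
Fenby → Sutton → Vale → Maple → Upland → Denton: 10+14+3+10+14 = 51
Fenby → Sutton → Vale → Upland → Denton → Maple: 10+14+13+14+18 = 69
Fenby → Sutton → Vale → Upland → Maple → Denton: 10+14+13+10+18 = 65
Fenby → Sutton → Maple → Denton → Vale → Upland: 10+11+18+15+13 = 67
Fenby → Sutton → Maple → Denton → Upland → Vale: 10+11+18+14+13 = 66
… (106 more)
Fenby → Vale → Maple → Upland → Sutton → Denton: 4+3+10+1+13 = 31  ← best
The minimum is 31.
One shortest path: Fenby → Vale → Maple → Upland → Sutton → Denton.

Minimum one-way distance = 31 miles.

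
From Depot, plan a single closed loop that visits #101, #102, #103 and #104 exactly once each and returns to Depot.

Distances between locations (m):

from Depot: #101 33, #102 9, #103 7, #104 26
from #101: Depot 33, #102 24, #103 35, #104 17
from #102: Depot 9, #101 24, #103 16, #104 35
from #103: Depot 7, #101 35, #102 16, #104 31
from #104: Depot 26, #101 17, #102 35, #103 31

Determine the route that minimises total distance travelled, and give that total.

Minimum total distance: 88 m.

With 4 stops there are 4!/2 = 12 distinct round trips (a route and its reverse cost the same).
Depot → #101 → #102 → #103 → #104 → Depot: 33+24+16+31+26 = 130
Depot → #101 → #102 → #104 → #103 → Depot: 33+24+35+31+7 = 130
Depot → #101 → #103 → #102 → #104 → Depot: 33+35+16+35+26 = 145
Depot → #101 → #103 → #104 → #102 → Depot: 33+35+31+35+9 = 143
Depot → #101 → #104 → #102 → #103 → Depot: 33+17+35+16+7 = 108
Depot → #101 → #104 → #103 → #102 → Depot: 33+17+31+16+9 = 106
Depot → #102 → #101 → #103 → #104 → Depot: 9+24+35+31+26 = 125
Depot → #102 → #101 → #104 → #103 → Depot: 9+24+17+31+7 = 88
Depot → #102 → #103 → #101 → #104 → Depot: 9+16+35+17+26 = 103
Depot → #102 → #104 → #101 → #103 → Depot: 9+35+17+35+7 = 103
Depot → #103 → #101 → #102 → #104 → Depot: 7+35+24+35+26 = 127
Depot → #103 → #102 → #101 → #104 → Depot: 7+16+24+17+26 = 90
The minimum is 88.
One optimal route: Depot → #102 → #101 → #104 → #103 → Depot (or its reverse).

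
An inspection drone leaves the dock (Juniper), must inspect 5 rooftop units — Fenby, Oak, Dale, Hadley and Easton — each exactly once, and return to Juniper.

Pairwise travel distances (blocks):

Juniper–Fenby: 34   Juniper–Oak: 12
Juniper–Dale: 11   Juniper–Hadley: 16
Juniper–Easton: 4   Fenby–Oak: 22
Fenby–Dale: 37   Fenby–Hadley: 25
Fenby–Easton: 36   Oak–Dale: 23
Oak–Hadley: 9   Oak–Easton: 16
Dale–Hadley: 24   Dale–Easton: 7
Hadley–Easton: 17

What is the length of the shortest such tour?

Juniper - Fenby - Oak - Dale - Hadley - Easton - Juniper: 34+22+23+24+17+4 = 124
Juniper - Fenby - Oak - Dale - Easton - Hadley - Juniper: 34+22+23+7+17+16 = 119
Juniper - Fenby - Oak - Hadley - Dale - Easton - Juniper: 34+22+9+24+7+4 = 100
Juniper - Fenby - Oak - Hadley - Easton - Dale - Juniper: 34+22+9+17+7+11 = 100
Juniper - Fenby - Oak - Easton - Dale - Hadley - Juniper: 34+22+16+7+24+16 = 119
Juniper - Fenby - Oak - Easton - Hadley - Dale - Juniper: 34+22+16+17+24+11 = 124
Juniper - Fenby - Dale - Oak - Hadley - Easton - Juniper: 34+37+23+9+17+4 = 124
Juniper - Fenby - Dale - Oak - Easton - Hadley - Juniper: 34+37+23+16+17+16 = 143
Juniper - Fenby - Dale - Hadley - Oak - Easton - Juniper: 34+37+24+9+16+4 = 124
Juniper - Fenby - Dale - Hadley - Easton - Oak - Juniper: 34+37+24+17+16+12 = 140
Juniper - Fenby - Dale - Easton - Oak - Hadley - Juniper: 34+37+7+16+9+16 = 119
Juniper - Fenby - Dale - Easton - Hadley - Oak - Juniper: 34+37+7+17+9+12 = 116
Juniper - Fenby - Hadley - Oak - Dale - Easton - Juniper: 34+25+9+23+7+4 = 102
Juniper - Fenby - Hadley - Oak - Easton - Dale - Juniper: 34+25+9+16+7+11 = 102
… (46 more)
Juniper - Oak - Fenby - Hadley - Dale - Easton - Juniper: 12+22+25+24+7+4 = 94  ← best
The minimum is 94.
One optimal route: Juniper → Oak → Fenby → Hadley → Dale → Easton → Juniper (or its reverse).

94 blocks — the shortest possible round trip.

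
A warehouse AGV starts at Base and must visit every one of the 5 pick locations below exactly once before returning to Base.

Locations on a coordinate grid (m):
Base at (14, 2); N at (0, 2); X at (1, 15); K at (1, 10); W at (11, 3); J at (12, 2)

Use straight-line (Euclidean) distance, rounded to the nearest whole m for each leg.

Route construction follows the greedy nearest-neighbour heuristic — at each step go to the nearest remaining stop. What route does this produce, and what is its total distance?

Nearest-neighbour total = 45 m; route Base → J → W → N → K → X → Base.

Base → [J:2 / W:3 / N:14 / K:15 / X:18] → J (2)
J → [W:1 / N:12 / K:14 / X:17] → W (1)
W → [N:11 / K:12 / X:16] → N (11)
N → [K:8 / X:13] → K (8)
K → [X:5] → X (5)
Return X→Base: 18.
Total = 2 + 1 + 11 + 8 + 5 + 18 = 45.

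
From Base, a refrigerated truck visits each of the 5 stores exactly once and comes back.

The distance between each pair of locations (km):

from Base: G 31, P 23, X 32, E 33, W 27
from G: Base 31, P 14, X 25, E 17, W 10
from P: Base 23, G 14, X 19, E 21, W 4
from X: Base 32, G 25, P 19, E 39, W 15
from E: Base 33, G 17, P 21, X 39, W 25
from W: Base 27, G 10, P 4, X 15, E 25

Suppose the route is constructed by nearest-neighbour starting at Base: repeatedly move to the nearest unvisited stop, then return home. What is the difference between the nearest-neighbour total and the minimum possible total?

From Base: P=23, W=27, G=31, X=32, E=33 → choose P (23).
From P: W=4, G=14, X=19, E=21 → choose W (4).
From W: G=10, X=15, E=25 → choose G (10).
From G: E=17, X=25 → choose E (17).
From E: X=39 → choose X (39).
NN route Base → P → W → G → E → X → Base costs 125.
Optimal: Base → X → P → W → G → E → Base costs 115 (by enumerating all 60 distinct tours).
Excess = 125 − 115 = 10.

10 km longer than the optimal tour.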